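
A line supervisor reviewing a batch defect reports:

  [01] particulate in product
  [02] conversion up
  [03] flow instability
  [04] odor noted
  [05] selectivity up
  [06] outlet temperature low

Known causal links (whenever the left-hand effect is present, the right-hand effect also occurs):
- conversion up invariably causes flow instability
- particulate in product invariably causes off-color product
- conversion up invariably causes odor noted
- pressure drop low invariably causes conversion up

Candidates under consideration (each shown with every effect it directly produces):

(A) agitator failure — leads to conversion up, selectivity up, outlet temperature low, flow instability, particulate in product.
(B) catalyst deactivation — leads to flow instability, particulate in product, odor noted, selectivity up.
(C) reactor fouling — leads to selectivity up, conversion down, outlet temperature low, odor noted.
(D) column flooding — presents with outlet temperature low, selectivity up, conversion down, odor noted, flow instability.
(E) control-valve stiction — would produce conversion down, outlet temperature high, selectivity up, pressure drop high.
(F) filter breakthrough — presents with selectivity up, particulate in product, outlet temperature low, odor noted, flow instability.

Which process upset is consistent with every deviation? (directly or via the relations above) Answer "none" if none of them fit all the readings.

Checking each candidate against the observations:
(A) agitator failure — accounts for every observation (odor noted through conversion up → odor noted)
(B) catalyst deactivation — does not account for conversion up, outlet temperature low
(C) reactor fouling — fails on particulate in product, conversion up, flow instability (predicts conversion down, not conversion up)
(D) column flooding — particulate in product -; conversion up -; flow instability +; odor noted +; selectivity up +; outlet temperature low +
(E) control-valve stiction — particulate in product -; conversion up -; flow instability -; odor noted -; selectivity up +; outlet temperature low -
(F) filter breakthrough — does not account for conversion up
(A) alone accounts for all the evidence.

A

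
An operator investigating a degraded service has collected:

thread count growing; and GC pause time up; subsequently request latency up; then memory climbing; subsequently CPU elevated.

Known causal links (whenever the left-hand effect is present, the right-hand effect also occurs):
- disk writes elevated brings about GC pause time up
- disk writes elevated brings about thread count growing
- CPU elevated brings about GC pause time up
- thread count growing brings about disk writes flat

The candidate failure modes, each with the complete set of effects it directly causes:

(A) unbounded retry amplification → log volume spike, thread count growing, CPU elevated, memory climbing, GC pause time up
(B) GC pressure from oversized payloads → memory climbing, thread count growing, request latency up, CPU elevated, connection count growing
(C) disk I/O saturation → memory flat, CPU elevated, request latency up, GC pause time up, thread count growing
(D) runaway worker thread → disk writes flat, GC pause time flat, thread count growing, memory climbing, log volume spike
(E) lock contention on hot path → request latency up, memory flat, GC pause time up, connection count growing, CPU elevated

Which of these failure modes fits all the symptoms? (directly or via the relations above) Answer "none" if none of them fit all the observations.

B

Testing each hypothesis:
(A) unbounded retry amplification — does not account for request latency up
(B) GC pressure from oversized payloads — thread count growing match; GC pause time up match (via CPU elevated → GC pause time up); request latency up match; memory climbing match; CPU elevated match
(C) disk I/O saturation — thread count growing match; GC pause time up match; request latency up match; memory climbing miss; CPU elevated match
(D) runaway worker thread — fails on GC pause time up, request latency up, CPU elevated (predicts GC pause time flat, not GC pause time up)
(E) lock contention on hot path — fails on thread count growing, memory climbing (predicts memory flat, not memory climbing)
(B) alone accounts for all the evidence.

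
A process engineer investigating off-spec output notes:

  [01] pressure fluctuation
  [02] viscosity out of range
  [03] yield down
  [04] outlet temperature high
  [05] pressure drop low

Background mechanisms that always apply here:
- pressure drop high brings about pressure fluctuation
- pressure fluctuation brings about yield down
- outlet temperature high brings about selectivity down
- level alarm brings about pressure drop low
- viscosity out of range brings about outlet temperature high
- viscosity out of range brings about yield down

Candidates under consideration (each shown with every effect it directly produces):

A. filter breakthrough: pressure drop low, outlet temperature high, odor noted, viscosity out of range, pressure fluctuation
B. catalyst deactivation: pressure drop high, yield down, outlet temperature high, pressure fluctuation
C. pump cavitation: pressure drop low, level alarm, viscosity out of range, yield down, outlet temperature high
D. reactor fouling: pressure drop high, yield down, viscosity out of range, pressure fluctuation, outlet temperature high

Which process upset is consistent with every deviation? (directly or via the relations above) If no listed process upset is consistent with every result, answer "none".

For each candidate, compare predicted effects to what was observed:
(A) filter breakthrough — pressure fluctuation yes; viscosity out of range yes; yield down yes (via pressure fluctuation → yield down); outlet temperature high yes; pressure drop low yes
(B) catalyst deactivation — pressure fluctuation yes; viscosity out of range NO; yield down yes; outlet temperature high yes; pressure drop low NO
(C) pump cavitation — does not account for pressure fluctuation
(D) reactor fouling — pressure fluctuation yes; viscosity out of range yes; yield down yes; outlet temperature high yes; pressure drop low NO
(A) is the only candidate with no mismatches.

A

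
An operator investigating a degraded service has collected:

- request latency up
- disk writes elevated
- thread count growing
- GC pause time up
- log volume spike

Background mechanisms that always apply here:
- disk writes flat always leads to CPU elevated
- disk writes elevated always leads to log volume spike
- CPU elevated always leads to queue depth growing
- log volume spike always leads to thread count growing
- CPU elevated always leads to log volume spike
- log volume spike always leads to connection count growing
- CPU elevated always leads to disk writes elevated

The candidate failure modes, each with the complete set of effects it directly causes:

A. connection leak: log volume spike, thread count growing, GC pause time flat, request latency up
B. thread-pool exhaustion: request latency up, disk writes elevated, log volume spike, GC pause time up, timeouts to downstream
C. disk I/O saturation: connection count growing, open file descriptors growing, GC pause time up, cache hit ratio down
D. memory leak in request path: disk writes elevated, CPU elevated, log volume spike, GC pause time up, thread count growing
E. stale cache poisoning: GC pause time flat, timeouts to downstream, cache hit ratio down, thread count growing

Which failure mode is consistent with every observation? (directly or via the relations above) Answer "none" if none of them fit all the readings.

B

Testing each hypothesis:
(A) connection leak — fails on disk writes elevated, GC pause time up (predicts GC pause time flat, not GC pause time up)
(B) thread-pool exhaustion — request latency up yes; disk writes elevated yes; thread count growing yes (by log volume spike → thread count growing); GC pause time up yes; log volume spike yes
(C) disk I/O saturation — does not account for request latency up, disk writes elevated, thread count growing, log volume spike
(D) memory leak in request path — request latency up NO; disk writes elevated yes; thread count growing yes; GC pause time up yes; log volume spike yes
(E) stale cache poisoning — request latency up NO; disk writes elevated NO; thread count growing yes; GC pause time up NO; log volume spike NO
(B) is the only candidate with no mismatches.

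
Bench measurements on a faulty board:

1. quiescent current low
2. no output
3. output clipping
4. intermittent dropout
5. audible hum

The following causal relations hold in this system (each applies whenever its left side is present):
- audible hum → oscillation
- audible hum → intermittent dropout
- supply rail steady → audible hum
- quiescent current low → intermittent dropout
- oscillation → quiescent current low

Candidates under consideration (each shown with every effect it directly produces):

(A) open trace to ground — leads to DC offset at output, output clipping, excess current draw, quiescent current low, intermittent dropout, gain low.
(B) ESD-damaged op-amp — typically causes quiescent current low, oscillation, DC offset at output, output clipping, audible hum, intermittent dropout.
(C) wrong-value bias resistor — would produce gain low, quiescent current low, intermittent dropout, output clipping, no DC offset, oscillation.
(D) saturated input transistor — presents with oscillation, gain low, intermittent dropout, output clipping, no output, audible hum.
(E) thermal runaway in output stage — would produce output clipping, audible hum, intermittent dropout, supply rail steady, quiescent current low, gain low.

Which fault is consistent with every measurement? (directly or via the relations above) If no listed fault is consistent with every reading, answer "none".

D

For each candidate, compare predicted effects to what was observed:
(A) open trace to ground — does not account for no output, audible hum
(B) ESD-damaged op-amp — quiescent current low ✓; no output ✗; output clipping ✓; intermittent dropout ✓; audible hum ✓
(C) wrong-value bias resistor — quiescent current low ✓; no output ✗; output clipping ✓; intermittent dropout ✓; audible hum ✗
(D) saturated input transistor — quiescent current low ✓ (through oscillation → quiescent current low); no output ✓; output clipping ✓; intermittent dropout ✓; audible hum ✓
(E) thermal runaway in output stage — quiescent current low ✓; no output ✗; output clipping ✓; intermittent dropout ✓; audible hum ✓
(D) alone accounts for all the evidence.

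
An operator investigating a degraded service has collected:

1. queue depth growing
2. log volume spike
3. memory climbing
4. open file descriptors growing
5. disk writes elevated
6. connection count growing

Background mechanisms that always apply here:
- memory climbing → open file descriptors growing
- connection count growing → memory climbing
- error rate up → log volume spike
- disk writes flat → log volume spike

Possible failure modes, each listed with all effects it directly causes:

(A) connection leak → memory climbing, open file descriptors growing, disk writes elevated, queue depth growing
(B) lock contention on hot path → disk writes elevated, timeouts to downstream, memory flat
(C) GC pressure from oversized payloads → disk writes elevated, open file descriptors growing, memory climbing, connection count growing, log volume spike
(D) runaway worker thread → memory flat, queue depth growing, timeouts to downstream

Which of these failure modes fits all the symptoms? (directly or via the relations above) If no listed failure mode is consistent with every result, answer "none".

none

Per-candidate check:
(A) connection leak — does not account for log volume spike, connection count growing
(B) lock contention on hot path — queue depth growing ✗; log volume spike ✗; memory climbing ✗; open file descriptors growing ✗; disk writes elevated ✓; connection count growing ✗
(C) GC pressure from oversized payloads — queue depth growing ✗; log volume spike ✓; memory climbing ✓; open file descriptors growing ✓; disk writes elevated ✓; connection count growing ✓
(D) runaway worker thread — fails on log volume spike, memory climbing, open file descriptors growing, disk writes elevated, connection count growing (predicts memory flat, not memory climbing)
None of the listed candidates fits everything.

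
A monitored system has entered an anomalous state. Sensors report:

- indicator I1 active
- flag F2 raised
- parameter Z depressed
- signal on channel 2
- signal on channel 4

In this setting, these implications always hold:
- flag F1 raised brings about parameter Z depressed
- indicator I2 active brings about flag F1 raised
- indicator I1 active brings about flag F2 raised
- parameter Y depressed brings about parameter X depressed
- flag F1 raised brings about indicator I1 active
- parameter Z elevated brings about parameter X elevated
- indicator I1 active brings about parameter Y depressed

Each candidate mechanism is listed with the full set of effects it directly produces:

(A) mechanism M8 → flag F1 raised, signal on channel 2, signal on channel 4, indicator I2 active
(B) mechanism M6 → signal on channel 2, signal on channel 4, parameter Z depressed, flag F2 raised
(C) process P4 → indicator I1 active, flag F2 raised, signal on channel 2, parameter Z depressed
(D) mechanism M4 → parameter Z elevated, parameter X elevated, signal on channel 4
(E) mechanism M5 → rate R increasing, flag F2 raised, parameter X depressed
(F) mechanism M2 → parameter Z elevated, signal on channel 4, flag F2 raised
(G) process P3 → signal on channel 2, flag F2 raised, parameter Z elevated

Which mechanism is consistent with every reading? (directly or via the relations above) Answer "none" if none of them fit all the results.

Per-candidate check:
(A) mechanism M8 — accounts for every observation (indicator I1 active via flag F1 raised → indicator I1 active)
(B) mechanism M6 — does not account for indicator I1 active
(C) process P4 — does not account for signal on channel 4
(D) mechanism M4 — fails on indicator I1 active, flag F2 raised, parameter Z depressed, signal on channel 2 (predicts parameter Z elevated, not parameter Z depressed)
(E) mechanism M5 — indicator I1 active ✗; flag F2 raised ✓; parameter Z depressed ✗; signal on channel 2 ✗; signal on channel 4 ✗
(F) mechanism M2 — fails on indicator I1 active, parameter Z depressed, signal on channel 2 (predicts parameter Z elevated, not parameter Z depressed)
(G) process P3 — indicator I1 active ✗; flag F2 raised ✓; parameter Z depressed ✗; signal on channel 2 ✓; signal on channel 4 ✗
(A) is the only candidate with no mismatches.

A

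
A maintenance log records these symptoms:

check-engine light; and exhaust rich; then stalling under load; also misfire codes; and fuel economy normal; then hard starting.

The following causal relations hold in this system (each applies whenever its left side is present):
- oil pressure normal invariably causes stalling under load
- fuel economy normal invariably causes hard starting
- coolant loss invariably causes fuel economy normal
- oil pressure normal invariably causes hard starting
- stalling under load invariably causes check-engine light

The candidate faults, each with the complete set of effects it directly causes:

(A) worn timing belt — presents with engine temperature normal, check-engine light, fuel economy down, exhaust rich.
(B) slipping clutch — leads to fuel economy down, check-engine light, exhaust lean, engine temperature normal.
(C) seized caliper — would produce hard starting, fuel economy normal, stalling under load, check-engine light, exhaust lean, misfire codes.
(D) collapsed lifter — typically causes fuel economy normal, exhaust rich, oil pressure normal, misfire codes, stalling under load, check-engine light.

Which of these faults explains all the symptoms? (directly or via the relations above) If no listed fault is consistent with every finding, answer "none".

For each candidate, compare predicted effects to what was observed:
(A) worn timing belt — check-engine light match; exhaust rich match; stalling under load miss; misfire codes miss; fuel economy normal miss; hard starting miss
(B) slipping clutch — check-engine light match; exhaust rich miss; stalling under load miss; misfire codes miss; fuel economy normal miss; hard starting miss
(C) seized caliper — check-engine light match; exhaust rich miss; stalling under load match; misfire codes match; fuel economy normal match; hard starting match
(D) collapsed lifter — check-engine light match; exhaust rich match; stalling under load match; misfire codes match; fuel economy normal match; hard starting match (via fuel economy normal → hard starting)
Only (D) is consistent with every observation.

D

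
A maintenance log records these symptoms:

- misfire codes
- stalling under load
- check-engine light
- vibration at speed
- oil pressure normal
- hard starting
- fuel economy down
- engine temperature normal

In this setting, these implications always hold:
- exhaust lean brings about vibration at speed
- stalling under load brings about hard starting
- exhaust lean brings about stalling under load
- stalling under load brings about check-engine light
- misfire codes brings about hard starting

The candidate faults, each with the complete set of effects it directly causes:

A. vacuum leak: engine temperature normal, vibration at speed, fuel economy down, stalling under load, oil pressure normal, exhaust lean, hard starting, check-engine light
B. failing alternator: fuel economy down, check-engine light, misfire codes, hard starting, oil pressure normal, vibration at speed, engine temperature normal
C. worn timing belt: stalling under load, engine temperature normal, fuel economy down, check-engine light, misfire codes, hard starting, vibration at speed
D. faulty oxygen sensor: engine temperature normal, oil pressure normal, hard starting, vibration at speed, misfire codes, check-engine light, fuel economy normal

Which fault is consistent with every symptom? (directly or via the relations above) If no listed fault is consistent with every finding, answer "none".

none

Checking each candidate against the observations:
(A) vacuum leak — does not account for misfire codes
(B) failing alternator — does not account for stalling under load
(C) worn timing belt — misfire codes yes; stalling under load yes; check-engine light yes; vibration at speed yes; oil pressure normal NO; hard starting yes; fuel economy down yes; engine temperature normal yes
(D) faulty oxygen sensor — misfire codes yes; stalling under load NO; check-engine light yes; vibration at speed yes; oil pressure normal yes; hard starting yes; fuel economy down NO; engine temperature normal yes
None of the listed candidates fits everything.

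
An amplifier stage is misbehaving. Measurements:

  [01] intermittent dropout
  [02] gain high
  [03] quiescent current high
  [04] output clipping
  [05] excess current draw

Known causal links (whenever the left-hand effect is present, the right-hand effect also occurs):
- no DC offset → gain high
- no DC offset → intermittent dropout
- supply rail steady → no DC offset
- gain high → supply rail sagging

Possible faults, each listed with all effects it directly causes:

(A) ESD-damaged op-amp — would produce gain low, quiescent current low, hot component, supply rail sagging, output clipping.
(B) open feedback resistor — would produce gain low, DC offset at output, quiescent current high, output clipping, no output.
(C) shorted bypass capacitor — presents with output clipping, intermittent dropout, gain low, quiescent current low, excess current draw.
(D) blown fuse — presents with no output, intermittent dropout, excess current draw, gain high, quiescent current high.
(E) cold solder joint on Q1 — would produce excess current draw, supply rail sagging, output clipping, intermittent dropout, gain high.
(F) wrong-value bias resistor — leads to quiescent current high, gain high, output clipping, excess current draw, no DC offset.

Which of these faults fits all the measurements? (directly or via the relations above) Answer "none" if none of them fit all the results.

Per-candidate check:
(A) ESD-damaged op-amp — intermittent dropout ✗; gain high ✗; quiescent current high ✗; output clipping ✓; excess current draw ✗
(B) open feedback resistor — fails on intermittent dropout, gain high, excess current draw (predicts gain low, not gain high)
(C) shorted bypass capacitor — fails on gain high, quiescent current high (predicts gain low, not gain high; predicts quiescent current low, not quiescent current high)
(D) blown fuse — does not account for output clipping
(E) cold solder joint on Q1 — intermittent dropout ✓; gain high ✓; quiescent current high ✗; output clipping ✓; excess current draw ✓
(F) wrong-value bias resistor — intermittent dropout ✓ (by no DC offset → intermittent dropout); gain high ✓; quiescent current high ✓; output clipping ✓; excess current draw ✓
(F) is the only candidate with no mismatches.

F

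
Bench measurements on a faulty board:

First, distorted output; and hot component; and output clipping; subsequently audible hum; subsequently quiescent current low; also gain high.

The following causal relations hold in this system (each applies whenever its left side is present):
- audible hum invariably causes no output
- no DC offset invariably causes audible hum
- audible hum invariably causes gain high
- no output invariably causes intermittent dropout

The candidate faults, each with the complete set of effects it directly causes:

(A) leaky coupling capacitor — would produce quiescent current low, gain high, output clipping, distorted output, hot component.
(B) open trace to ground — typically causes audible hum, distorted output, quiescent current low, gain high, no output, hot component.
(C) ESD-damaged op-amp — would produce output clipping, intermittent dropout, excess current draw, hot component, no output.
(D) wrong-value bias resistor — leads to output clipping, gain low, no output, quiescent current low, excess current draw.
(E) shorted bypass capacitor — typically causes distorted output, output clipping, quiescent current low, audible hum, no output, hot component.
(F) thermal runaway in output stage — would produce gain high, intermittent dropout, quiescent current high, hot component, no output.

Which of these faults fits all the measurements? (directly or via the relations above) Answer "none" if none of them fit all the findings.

E

Testing each hypothesis:
(A) leaky coupling capacitor — does not account for audible hum
(B) open trace to ground — does not account for output clipping
(C) ESD-damaged op-amp — distorted output ✗; hot component ✓; output clipping ✓; audible hum ✗; quiescent current low ✗; gain high ✗
(D) wrong-value bias resistor — distorted output ✗; hot component ✗; output clipping ✓; audible hum ✗; quiescent current low ✓; gain high ✗
(E) shorted bypass capacitor — accounts for every observation (gain high through audible hum → gain high)
(F) thermal runaway in output stage — distorted output ✗; hot component ✓; output clipping ✗; audible hum ✗; quiescent current low ✗; gain high ✓
(E) is the only candidate with no mismatches.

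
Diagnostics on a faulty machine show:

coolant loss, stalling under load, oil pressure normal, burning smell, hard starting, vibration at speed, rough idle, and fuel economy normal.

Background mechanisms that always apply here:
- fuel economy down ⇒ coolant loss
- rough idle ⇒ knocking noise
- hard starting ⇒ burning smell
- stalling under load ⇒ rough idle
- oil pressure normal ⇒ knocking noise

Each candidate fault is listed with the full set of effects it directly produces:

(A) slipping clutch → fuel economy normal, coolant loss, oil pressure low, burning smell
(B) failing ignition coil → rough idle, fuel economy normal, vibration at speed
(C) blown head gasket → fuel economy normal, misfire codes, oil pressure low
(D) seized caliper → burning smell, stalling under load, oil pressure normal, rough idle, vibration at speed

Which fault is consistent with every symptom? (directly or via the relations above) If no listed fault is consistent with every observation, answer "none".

none

For each candidate, compare predicted effects to what was observed:
(A) slipping clutch — coolant loss yes; stalling under load NO; oil pressure normal NO; burning smell yes; hard starting NO; vibration at speed NO; rough idle NO; fuel economy normal yes
(B) failing ignition coil — coolant loss NO; stalling under load NO; oil pressure normal NO; burning smell NO; hard starting NO; vibration at speed yes; rough idle yes; fuel economy normal yes
(C) blown head gasket — fails on coolant loss, stalling under load, oil pressure normal, burning smell, hard starting, vibration at speed, rough idle (predicts oil pressure low, not oil pressure normal)
(D) seized caliper — coolant loss NO; stalling under load yes; oil pressure normal yes; burning smell yes; hard starting NO; vibration at speed yes; rough idle yes; fuel economy normal NO
Every candidate fails on at least one observation.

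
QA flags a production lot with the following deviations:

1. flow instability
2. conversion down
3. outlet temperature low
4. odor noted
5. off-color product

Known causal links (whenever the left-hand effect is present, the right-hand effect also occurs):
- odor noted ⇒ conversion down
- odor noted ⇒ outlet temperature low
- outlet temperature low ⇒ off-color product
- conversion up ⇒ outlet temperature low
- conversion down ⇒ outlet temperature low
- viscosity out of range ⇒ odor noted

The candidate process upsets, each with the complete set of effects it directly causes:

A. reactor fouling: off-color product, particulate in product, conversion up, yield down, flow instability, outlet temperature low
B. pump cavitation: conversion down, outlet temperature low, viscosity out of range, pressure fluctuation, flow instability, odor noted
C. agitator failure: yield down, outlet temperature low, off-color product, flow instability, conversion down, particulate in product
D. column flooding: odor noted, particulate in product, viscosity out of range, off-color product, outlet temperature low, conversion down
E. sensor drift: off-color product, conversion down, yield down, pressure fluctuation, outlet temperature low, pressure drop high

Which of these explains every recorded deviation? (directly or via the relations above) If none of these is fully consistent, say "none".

Per-candidate check:
(A) reactor fouling — flow instability +; conversion down -; outlet temperature low +; odor noted -; off-color product +
(B) pump cavitation — flow instability +; conversion down +; outlet temperature low +; odor noted +; off-color product + (by outlet temperature low → off-color product)
(C) agitator failure — does not account for odor noted
(D) column flooding — flow instability -; conversion down +; outlet temperature low +; odor noted +; off-color product +
(E) sensor drift — flow instability -; conversion down +; outlet temperature low +; odor noted -; off-color product +
(B) alone accounts for all the evidence.

B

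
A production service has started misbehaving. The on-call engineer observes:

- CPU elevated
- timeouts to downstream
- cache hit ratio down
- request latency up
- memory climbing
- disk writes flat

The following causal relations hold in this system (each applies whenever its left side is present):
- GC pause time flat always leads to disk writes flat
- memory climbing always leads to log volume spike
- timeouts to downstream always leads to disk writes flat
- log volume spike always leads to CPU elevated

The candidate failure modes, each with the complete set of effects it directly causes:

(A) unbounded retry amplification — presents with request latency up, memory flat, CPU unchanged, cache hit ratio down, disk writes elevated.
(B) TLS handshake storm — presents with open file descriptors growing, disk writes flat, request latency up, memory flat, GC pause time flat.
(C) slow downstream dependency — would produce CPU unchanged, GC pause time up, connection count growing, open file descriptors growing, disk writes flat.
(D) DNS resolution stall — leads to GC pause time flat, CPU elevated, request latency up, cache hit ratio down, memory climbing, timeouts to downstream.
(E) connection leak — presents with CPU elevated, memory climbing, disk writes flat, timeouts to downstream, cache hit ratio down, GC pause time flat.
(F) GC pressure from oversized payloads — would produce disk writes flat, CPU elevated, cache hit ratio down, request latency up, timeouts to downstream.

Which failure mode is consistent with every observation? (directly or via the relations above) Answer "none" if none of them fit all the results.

D

Testing each hypothesis:
(A) unbounded retry amplification — CPU elevated ✗; timeouts to downstream ✗; cache hit ratio down ✓; request latency up ✓; memory climbing ✗; disk writes flat ✗
(B) TLS handshake storm — fails on CPU elevated, timeouts to downstream, cache hit ratio down, memory climbing (predicts memory flat, not memory climbing)
(C) slow downstream dependency — fails on CPU elevated, timeouts to downstream, cache hit ratio down, request latency up, memory climbing (predicts CPU unchanged, not CPU elevated)
(D) DNS resolution stall — CPU elevated ✓; timeouts to downstream ✓; cache hit ratio down ✓; request latency up ✓; memory climbing ✓; disk writes flat ✓ (through GC pause time flat → disk writes flat)
(E) connection leak — does not account for request latency up
(F) GC pressure from oversized payloads — CPU elevated ✓; timeouts to downstream ✓; cache hit ratio down ✓; request latency up ✓; memory climbing ✗; disk writes flat ✓
(D) alone accounts for all the evidence.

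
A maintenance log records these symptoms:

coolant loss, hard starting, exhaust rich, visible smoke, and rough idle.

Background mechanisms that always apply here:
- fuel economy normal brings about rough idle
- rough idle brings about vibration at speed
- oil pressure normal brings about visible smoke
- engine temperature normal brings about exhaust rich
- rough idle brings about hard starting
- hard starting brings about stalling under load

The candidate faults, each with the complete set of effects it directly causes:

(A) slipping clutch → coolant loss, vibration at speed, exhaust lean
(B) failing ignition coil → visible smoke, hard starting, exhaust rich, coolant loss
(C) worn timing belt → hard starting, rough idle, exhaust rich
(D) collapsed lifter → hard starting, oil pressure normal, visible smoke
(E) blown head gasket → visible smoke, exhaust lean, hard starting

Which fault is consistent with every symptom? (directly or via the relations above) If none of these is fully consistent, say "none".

Per-candidate check:
(A) slipping clutch — coolant loss match; hard starting miss; exhaust rich miss; visible smoke miss; rough idle miss
(B) failing ignition coil — does not account for rough idle
(C) worn timing belt — coolant loss miss; hard starting match; exhaust rich match; visible smoke miss; rough idle match
(D) collapsed lifter — does not account for coolant loss, exhaust rich, rough idle
(E) blown head gasket — coolant loss miss; hard starting match; exhaust rich miss; visible smoke match; rough idle miss
Every candidate fails on at least one observation.

none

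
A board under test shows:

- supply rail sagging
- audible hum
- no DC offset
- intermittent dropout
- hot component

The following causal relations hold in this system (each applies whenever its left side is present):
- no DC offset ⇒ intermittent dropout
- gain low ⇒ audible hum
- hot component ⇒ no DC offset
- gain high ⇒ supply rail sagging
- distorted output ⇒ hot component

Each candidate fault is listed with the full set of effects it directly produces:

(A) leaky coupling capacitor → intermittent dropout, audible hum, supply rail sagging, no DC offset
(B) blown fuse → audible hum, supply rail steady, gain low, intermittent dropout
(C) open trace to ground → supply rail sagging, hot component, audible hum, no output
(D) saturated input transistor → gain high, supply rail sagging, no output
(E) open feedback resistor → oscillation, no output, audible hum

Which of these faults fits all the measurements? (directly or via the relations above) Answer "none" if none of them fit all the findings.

Testing each hypothesis:
(A) leaky coupling capacitor — does not account for hot component
(B) blown fuse — fails on supply rail sagging, no DC offset, hot component (predicts supply rail steady, not supply rail sagging)
(C) open trace to ground — accounts for every observation (no DC offset via hot component → no DC offset)
(D) saturated input transistor — does not account for audible hum, no DC offset, intermittent dropout, hot component
(E) open feedback resistor — supply rail sagging miss; audible hum match; no DC offset miss; intermittent dropout miss; hot component miss
Only (C) is consistent with every observation.

C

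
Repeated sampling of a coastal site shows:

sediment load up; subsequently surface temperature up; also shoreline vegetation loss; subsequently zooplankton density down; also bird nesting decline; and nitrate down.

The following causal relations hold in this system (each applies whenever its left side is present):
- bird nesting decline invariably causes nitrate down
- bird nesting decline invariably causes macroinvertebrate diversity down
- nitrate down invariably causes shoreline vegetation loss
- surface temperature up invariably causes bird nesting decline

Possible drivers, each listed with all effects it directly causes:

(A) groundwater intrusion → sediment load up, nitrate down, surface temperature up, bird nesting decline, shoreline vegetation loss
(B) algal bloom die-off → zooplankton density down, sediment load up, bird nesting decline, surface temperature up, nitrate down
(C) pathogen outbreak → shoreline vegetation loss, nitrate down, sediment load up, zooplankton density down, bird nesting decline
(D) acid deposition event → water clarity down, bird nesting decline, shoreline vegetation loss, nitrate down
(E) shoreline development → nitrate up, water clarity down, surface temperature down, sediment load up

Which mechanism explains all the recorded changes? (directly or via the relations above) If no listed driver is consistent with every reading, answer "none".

Checking each candidate against the observations:
(A) groundwater intrusion — sediment load up match; surface temperature up match; shoreline vegetation loss match; zooplankton density down miss; bird nesting decline match; nitrate down match
(B) algal bloom die-off — accounts for every observation (shoreline vegetation loss via nitrate down → shoreline vegetation loss)
(C) pathogen outbreak — sediment load up match; surface temperature up miss; shoreline vegetation loss match; zooplankton density down match; bird nesting decline match; nitrate down match
(D) acid deposition event — sediment load up miss; surface temperature up miss; shoreline vegetation loss match; zooplankton density down miss; bird nesting decline match; nitrate down match
(E) shoreline development — sediment load up match; surface temperature up miss; shoreline vegetation loss miss; zooplankton density down miss; bird nesting decline miss; nitrate down miss
Only (B) is consistent with every observation.

B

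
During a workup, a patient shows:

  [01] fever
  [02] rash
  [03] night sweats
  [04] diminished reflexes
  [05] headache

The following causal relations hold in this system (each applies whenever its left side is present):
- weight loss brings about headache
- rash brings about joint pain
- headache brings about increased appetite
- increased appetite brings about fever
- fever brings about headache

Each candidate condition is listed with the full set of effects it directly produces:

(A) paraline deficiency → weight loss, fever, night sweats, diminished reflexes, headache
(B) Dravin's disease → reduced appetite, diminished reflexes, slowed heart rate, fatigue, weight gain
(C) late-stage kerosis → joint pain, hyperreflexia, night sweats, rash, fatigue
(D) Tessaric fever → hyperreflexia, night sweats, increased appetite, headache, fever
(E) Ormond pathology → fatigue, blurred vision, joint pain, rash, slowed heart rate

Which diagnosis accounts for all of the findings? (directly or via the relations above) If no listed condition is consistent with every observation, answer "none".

none

For each candidate, compare predicted effects to what was observed:
(A) paraline deficiency — fever match; rash miss; night sweats match; diminished reflexes match; headache match
(B) Dravin's disease — does not account for fever, rash, night sweats, headache
(C) late-stage kerosis — fever miss; rash match; night sweats match; diminished reflexes miss; headache miss
(D) Tessaric fever — fever match; rash miss; night sweats match; diminished reflexes miss; headache match
(E) Ormond pathology — fever miss; rash match; night sweats miss; diminished reflexes miss; headache miss
None of the listed candidates fits everything.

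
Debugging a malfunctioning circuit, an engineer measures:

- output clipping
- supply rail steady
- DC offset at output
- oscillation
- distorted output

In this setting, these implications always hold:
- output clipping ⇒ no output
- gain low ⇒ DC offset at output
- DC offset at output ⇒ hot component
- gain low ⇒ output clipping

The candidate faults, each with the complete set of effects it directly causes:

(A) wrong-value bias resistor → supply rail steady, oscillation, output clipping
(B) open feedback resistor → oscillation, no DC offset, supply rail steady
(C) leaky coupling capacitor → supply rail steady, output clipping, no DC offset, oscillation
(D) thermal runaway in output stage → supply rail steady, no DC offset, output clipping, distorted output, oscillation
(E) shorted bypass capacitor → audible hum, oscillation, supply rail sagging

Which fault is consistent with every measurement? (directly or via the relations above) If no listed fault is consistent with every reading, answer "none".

none

Testing each hypothesis:
(A) wrong-value bias resistor — output clipping ✓; supply rail steady ✓; DC offset at output ✗; oscillation ✓; distorted output ✗
(B) open feedback resistor — fails on output clipping, DC offset at output, distorted output (predicts no DC offset, not DC offset at output)
(C) leaky coupling capacitor — fails on DC offset at output, distorted output (predicts no DC offset, not DC offset at output)
(D) thermal runaway in output stage — fails on DC offset at output (predicts no DC offset, not DC offset at output)
(E) shorted bypass capacitor — fails on output clipping, supply rail steady, DC offset at output, distorted output (predicts supply rail sagging, not supply rail steady)
None of the listed candidates fits everything.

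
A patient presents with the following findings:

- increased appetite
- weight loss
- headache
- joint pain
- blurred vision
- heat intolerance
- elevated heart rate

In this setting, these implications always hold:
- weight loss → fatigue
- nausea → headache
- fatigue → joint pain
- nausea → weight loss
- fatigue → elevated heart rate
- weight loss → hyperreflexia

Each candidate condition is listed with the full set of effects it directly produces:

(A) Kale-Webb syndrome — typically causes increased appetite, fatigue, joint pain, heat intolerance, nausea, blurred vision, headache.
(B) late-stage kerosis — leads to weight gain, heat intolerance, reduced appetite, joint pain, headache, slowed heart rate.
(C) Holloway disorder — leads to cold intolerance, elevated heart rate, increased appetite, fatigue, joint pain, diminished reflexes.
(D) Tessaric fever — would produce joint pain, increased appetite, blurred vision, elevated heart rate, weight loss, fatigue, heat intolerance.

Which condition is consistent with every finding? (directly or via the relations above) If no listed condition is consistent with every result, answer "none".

A

For each candidate, compare predicted effects to what was observed:
(A) Kale-Webb syndrome — increased appetite match; weight loss match (by nausea → weight loss); headache match; joint pain match; blurred vision match; heat intolerance match; elevated heart rate match (by fatigue → elevated heart rate)
(B) late-stage kerosis — fails on increased appetite, weight loss, blurred vision, elevated heart rate (predicts reduced appetite, not increased appetite; predicts weight gain, not weight loss; predicts slowed heart rate, not elevated heart rate)
(C) Holloway disorder — fails on weight loss, headache, blurred vision, heat intolerance (predicts cold intolerance, not heat intolerance)
(D) Tessaric fever — increased appetite match; weight loss match; headache miss; joint pain match; blurred vision match; heat intolerance match; elevated heart rate match
Only (A) is consistent with every observation.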